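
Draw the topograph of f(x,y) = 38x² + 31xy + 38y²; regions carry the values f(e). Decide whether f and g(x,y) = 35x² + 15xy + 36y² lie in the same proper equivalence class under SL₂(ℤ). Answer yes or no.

D₁ = -4815, D₂ = -4815
f: reduced (well bottom): (38,31,38) with a≤c, −a<b≤a
g: reduced (well bottom): (35,15,36) with a≤c, −a<b≤a
reduced forms (38, 31, 38) vs (35, 15, 36) ⇒ inequivalent

no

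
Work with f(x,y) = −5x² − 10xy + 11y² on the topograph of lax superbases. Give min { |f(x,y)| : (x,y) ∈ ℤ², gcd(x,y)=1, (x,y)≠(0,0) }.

descent: ρ → (11,10,-5)  [lands on river]
river: ρ → (-5,10,11)
river: ρ → (11,12,-4)
river: ρ → (-4,12,11)
closes: descent 1, river 4
min |a| on river = 4

4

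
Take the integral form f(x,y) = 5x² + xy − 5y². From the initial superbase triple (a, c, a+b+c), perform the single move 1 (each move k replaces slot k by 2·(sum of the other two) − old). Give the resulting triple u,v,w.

start (5,-5,1) = (f(1,0),f(0,1),f(1,1))
replace slot 1: 2·((-5)+1) − 5 = -13 → (-13,-5,1)

-13,-5,1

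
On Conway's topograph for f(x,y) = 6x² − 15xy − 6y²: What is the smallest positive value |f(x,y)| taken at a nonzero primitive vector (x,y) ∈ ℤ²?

descent: ρ → (-6,15,6)  [lands on river]
river: ρ → (6,9,-12)
river: ρ → (-12,15,3)
river: ρ → (3,15,-12)
river: ρ → (-12,9,6)
river: ρ → (6,15,-6)
river: ρ → (-6,9,12)
river: ρ → (12,15,-3)
river: ρ → (-3,15,12)
river: ρ → (12,9,-6)
closes: descent 1, river 10
min |a| on river = 3

3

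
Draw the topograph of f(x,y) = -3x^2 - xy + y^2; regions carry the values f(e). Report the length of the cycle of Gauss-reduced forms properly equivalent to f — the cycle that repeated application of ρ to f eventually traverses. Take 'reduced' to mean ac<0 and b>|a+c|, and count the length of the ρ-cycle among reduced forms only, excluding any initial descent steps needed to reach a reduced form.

D = 13, ⌊√D⌋ = 3
descent: ρ → (1,3,-1)  [lands on river]
river: ρ → (-1,3,1)
ρ-cycle length = 2 (tail of 1 descent step not counted)

2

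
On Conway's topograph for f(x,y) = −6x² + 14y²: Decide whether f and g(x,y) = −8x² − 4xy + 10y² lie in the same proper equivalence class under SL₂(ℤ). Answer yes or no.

D₁ = 336, D₂ = 336
river cycle of f (length 6): (-6, 12, 8), (8, 4, -10), (-10, 16, 2), (2, 16, -10), (-10, 4, 8), (8, 12, -6)
river cycle of g (length 6): (10, 4, -8), (-8, 12, 6), (6, 12, -8), (-8, 4, 10), (10, 16, -2), (-2, 16, 10)
cycles differ ⇒ inequivalent

no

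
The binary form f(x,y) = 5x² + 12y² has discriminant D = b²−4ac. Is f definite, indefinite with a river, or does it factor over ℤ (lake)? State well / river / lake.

D = b²−4ac = 0² − 4·5·12 = -240
D < 0 ⇒ definite ⇒ every region one sign ⇒ single well

well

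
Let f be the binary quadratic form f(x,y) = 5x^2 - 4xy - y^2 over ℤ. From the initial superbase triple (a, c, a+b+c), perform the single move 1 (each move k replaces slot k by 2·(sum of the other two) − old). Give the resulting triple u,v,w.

start (5,-1,0) = (f(1,0),f(0,1),f(1,1))
replace slot 1: 2·((-1)+0) − 5 = -7 → (-7,-1,0)

-7,-1,0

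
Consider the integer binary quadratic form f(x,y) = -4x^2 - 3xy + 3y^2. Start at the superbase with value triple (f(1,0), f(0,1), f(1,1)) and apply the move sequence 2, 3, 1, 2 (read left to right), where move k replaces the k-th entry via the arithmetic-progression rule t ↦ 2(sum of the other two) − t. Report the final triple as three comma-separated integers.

start (-4,3,-4) = (f(1,0),f(0,1),f(1,1))
replace slot 2: 2·((-4)+(-4)) − 3 = -19 → (-4,-19,-4)
replace slot 3: 2·((-4)+(-19)) − (-4) = -42 → (-4,-19,-42)
replace slot 1: 2·((-19)+(-42)) − (-4) = -118 → (-118,-19,-42)
replace slot 2: 2·((-118)+(-42)) − (-19) = -301 → (-118,-301,-42)

-118,-301,-42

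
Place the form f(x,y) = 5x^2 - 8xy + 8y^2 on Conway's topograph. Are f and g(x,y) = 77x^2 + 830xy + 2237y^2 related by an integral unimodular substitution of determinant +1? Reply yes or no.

D₁ = -96, D₂ = -96
f: translate: b→2 (≡-8 mod 10), so (5,-8,8)→(5,2,5)
f: reduced (well bottom): (5,2,5) with a≤c, −a<b≤a
g: translate: b→60 (≡830 mod 154), so (77,830,2237)→(77,60,12)
g: flip: (77,60,12)→(12,-60,77)
g: translate: b→12 (≡-60 mod 24), so (12,-60,77)→(12,12,5)
g: flip: (12,12,5)→(5,-12,12)
g: translate: b→-2 (≡-12 mod 10), so (5,-12,12)→(5,-2,5)
g: flip: (5,-2,5)→(5,2,5)
g: reduced (well bottom): (5,2,5) with a≤c, −a<b≤a
reduced forms (5, 2, 5) vs (5, 2, 5) ⇒ equivalent

yes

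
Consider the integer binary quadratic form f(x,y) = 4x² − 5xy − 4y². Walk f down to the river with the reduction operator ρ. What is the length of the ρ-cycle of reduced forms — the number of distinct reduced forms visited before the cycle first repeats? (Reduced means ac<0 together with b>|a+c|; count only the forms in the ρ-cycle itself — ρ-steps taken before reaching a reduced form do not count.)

D = 89, ⌊√D⌋ = 9
descent: ρ → (-4,5,4)  [lands on river]
river: ρ → (4,3,-5)
river: ρ → (-5,7,2)
river: ρ → (2,9,-1)
river: ρ → (-1,9,2)
river: ρ → (2,7,-5)
river: ρ → (-5,3,4)
river: ρ → (4,5,-4)
river: ρ → (-4,3,5)
river: ρ → (5,7,-2)
river: ρ → (-2,9,1)
river: ρ → (1,9,-2)
river: ρ → (-2,7,5)
river: ρ → (5,3,-4)
ρ-cycle length = 14 (tail of 1 descent step not counted)

14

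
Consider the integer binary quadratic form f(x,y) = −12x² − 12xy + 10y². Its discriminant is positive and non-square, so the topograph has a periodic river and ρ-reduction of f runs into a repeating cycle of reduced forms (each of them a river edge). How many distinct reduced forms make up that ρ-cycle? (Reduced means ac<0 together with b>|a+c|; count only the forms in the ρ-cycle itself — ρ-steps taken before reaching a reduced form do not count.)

D = 624, ⌊√D⌋ = 24
descent: ρ → (10,12,-12)  [lands on river]
river: ρ → (-12,12,10)
river: ρ → (10,8,-14)
river: ρ → (-14,20,4)
river: ρ → (4,20,-14)
river: ρ → (-14,8,10)
ρ-cycle length = 6 (tail of 1 descent step not counted)

6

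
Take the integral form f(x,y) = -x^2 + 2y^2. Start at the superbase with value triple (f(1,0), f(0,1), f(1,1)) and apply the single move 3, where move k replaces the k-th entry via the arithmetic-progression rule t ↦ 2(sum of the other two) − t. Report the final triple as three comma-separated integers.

start (-1,2,1) = (f(1,0),f(0,1),f(1,1))
replace slot 3: 2·((-1)+2) − 1 = 1 → (-1,2,1)

-1,2,1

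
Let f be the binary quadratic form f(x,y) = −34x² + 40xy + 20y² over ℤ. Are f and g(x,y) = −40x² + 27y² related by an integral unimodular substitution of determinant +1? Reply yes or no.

D₁ = 4320, D₂ = 4320
river cycle of f (length 10): (20, 40, -34), (-34, 28, 26), (26, 24, -36), (-36, 48, 14), (14, 64, -4), (-4, 64, 14), (14, 48, -36), (-36, 24, 26), (26, 28, -34), (-34, 40, 20)
river cycle of g (length 12): (27, 54, -13), (-13, 50, 35), (35, 20, -28), (-28, 36, 27), (27, 18, -37), (-37, 56, 8), (8, 56, -37), (-37, 18, 27), (27, 36, -28), (-28, 20, 35), … (2 more)
cycles differ ⇒ inequivalent

no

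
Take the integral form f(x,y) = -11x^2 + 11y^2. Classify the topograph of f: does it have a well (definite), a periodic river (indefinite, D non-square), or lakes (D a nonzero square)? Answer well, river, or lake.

D = b²−4ac = 0² − 4·(-11)·11 = 484
D = 22² is a perfect square ⇒ form factors over ℤ ⇒ lakes

lake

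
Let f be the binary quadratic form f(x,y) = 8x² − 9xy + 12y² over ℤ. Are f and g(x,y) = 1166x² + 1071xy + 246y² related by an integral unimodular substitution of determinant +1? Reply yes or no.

D₁ = -303, D₂ = -303
f: translate: b→7 (≡-9 mod 16), so (8,-9,12)→(8,7,11)
f: reduced (well bottom): (8,7,11) with a≤c, −a<b≤a
g: flip: (1166,1071,246)→(246,-1071,1166)
g: translate: b→-87 (≡-1071 mod 492), so (246,-1071,1166)→(246,-87,8)
g: flip: (246,-87,8)→(8,87,246)
g: translate: b→7 (≡87 mod 16), so (8,87,246)→(8,7,11)
g: reduced (well bottom): (8,7,11) with a≤c, −a<b≤a
reduced forms (8, 7, 11) vs (8, 7, 11) ⇒ equivalent

yes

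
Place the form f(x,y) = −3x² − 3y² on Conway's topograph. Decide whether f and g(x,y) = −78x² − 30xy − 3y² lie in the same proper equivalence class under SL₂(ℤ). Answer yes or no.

D₁ = -36, D₂ = -36
f is negative-definite; reduce −f:
−f: reduced (well bottom): (3,0,3) with a≤c, −a<b≤a
flip sign back: reduced form of f is (-3,0,-3)
g is negative-definite; reduce −g:
−g: flip: (78,30,3)→(3,-30,78)
−g: translate: b→0 (≡-30 mod 6), so (3,-30,78)→(3,0,3)
−g: reduced (well bottom): (3,0,3) with a≤c, −a<b≤a
flip sign back: reduced form of g is (-3,0,-3)
reduced forms (-3, 0, -3) vs (-3, 0, -3) ⇒ equivalent

yes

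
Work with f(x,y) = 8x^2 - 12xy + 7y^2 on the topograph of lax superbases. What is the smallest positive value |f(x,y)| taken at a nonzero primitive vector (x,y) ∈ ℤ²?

translate: b→4 (≡-12 mod 16), so (8,-12,7)→(8,4,3)
flip: (8,4,3)→(3,-4,8)
translate: b→2 (≡-4 mod 6), so (3,-4,8)→(3,2,7)
reduced (well bottom): (3,2,7) with a≤c, −a<b≤a
well minimum = a = 3

3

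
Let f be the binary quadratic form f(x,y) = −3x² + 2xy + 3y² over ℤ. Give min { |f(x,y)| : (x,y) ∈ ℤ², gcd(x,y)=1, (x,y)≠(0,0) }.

river: ρ → (3,4,-2)
river: ρ → (-2,4,3)
river: ρ → (3,2,-3)
river: ρ → (-3,4,2)
river: ρ → (2,4,-3)
river: ρ → (-3,2,3)
closes: descent 0, river 6
min |a| on river = 2

2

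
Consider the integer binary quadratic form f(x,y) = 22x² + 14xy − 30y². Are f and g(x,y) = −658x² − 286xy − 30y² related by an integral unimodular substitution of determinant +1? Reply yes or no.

D₁ = 2836, D₂ = 2836
river cycle of f (length 34): (-30, 46, 6), (6, 50, -14), (-14, 34, 30), (30, 26, -18), (-18, 46, 10), (10, 34, -42), (-42, 50, 2), (2, 50, -42), (-42, 34, 10), (10, 46, -18), … (24 more)
river cycle of g (length 34): (-30, 46, 6), (6, 50, -14), (-14, 34, 30), (30, 26, -18), (-18, 46, 10), (10, 34, -42), (-42, 50, 2), (2, 50, -42), (-42, 34, 10), (10, 46, -18), … (24 more)
cycles coincide ⇒ equivalent

yes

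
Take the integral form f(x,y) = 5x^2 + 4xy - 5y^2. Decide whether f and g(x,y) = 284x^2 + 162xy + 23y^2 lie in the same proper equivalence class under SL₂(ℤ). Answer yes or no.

D₁ = 116, D₂ = 116
river cycle of f (length 10): (-5, 6, 4), (4, 10, -1), (-1, 10, 4), (4, 6, -5), (-5, 4, 5), (5, 6, -4), (-4, 10, 1), (1, 10, -4), (-4, 6, 5), (5, 4, -5)
river cycle of g (length 10): (4, 10, -1), (-1, 10, 4), (4, 6, -5), (-5, 4, 5), (5, 6, -4), (-4, 10, 1), (1, 10, -4), (-4, 6, 5), (5, 4, -5), (-5, 6, 4)
cycles coincide ⇒ equivalent

yes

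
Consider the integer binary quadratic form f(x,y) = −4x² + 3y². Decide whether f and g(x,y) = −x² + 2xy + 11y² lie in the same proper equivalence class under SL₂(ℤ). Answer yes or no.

D₁ = 48, D₂ = 48
river cycle of f (length 2): (3, 6, -1), (-1, 6, 3)
river cycle of g (length 2): (-1, 6, 3), (3, 6, -1)
cycles coincide ⇒ equivalent

yes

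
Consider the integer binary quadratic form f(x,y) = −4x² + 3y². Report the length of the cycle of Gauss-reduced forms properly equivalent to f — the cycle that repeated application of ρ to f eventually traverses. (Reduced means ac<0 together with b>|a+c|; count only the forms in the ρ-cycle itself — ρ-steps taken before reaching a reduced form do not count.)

D = 48, ⌊√D⌋ = 6
descent: ρ → (3,6,-1)  [lands on river]
river: ρ → (-1,6,3)
ρ-cycle length = 2 (tail of 1 descent step not counted)

2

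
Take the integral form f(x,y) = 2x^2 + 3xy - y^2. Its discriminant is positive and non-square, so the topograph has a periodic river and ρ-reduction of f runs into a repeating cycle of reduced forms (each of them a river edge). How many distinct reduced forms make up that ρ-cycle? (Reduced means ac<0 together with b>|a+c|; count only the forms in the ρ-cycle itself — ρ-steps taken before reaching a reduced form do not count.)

D = 17, ⌊√D⌋ = 4
river: ρ → (-1,3,2)
river: ρ → (2,1,-2)
river: ρ → (-2,3,1)
river: ρ → (1,3,-2)
river: ρ → (-2,1,2)
river: ρ → (2,3,-1)
ρ-cycle length = 6 (tail of 0 descent steps not counted)

6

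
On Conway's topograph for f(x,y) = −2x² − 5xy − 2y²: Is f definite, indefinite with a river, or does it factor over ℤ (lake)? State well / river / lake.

D = b²−4ac = (-5)² − 4·(-2)·(-2) = 9
D = 3² is a perfect square ⇒ form factors over ℤ ⇒ lakes

lake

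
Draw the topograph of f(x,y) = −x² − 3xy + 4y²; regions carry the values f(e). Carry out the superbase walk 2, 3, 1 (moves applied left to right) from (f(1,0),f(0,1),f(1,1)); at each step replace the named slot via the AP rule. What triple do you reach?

start (-1,4,0) = (f(1,0),f(0,1),f(1,1))
replace slot 2: 2·((-1)+0) − 4 = -6 → (-1,-6,0)
replace slot 3: 2·((-1)+(-6)) − 0 = -14 → (-1,-6,-14)
replace slot 1: 2·((-6)+(-14)) − (-1) = -39 → (-39,-6,-14)

-39,-6,-14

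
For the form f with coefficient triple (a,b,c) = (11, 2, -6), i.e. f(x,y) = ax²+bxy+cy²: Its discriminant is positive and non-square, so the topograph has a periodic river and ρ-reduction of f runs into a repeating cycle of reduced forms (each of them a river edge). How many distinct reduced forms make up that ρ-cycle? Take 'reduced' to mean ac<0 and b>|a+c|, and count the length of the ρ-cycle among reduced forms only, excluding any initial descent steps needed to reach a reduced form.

D = 268, ⌊√D⌋ = 16
descent: ρ → (-6,10,7)  [lands on river]
river: ρ → (7,4,-9)
river: ρ → (-9,14,2)
river: ρ → (2,14,-9)
river: ρ → (-9,4,7)
river: ρ → (7,10,-6)
river: ρ → (-6,14,3)
river: ρ → (3,16,-1)
river: ρ → (-1,16,3)
river: ρ → (3,14,-6)
ρ-cycle length = 10 (tail of 1 descent step not counted)

10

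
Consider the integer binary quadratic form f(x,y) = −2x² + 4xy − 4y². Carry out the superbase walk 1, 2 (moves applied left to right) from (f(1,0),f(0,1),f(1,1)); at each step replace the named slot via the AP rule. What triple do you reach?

start (-2,-4,-2) = (f(1,0),f(0,1),f(1,1))
replace slot 1: 2·((-4)+(-2)) − (-2) = -10 → (-10,-4,-2)
replace slot 2: 2·((-10)+(-2)) − (-4) = -20 → (-10,-20,-2)

-10,-20,-2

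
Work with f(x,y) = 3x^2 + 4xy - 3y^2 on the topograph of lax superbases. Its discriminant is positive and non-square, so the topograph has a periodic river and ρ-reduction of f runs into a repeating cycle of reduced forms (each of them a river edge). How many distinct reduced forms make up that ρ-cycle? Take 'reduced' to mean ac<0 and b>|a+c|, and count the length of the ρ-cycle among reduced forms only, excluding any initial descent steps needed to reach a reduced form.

D = 52, ⌊√D⌋ = 7
river: ρ → (-3,2,4)
river: ρ → (4,6,-1)
river: ρ → (-1,6,4)
river: ρ → (4,2,-3)
river: ρ → (-3,4,3)
river: ρ → (3,2,-4)
river: ρ → (-4,6,1)
river: ρ → (1,6,-4)
river: ρ → (-4,2,3)
river: ρ → (3,4,-3)
ρ-cycle length = 10 (tail of 0 descent steps not counted)

10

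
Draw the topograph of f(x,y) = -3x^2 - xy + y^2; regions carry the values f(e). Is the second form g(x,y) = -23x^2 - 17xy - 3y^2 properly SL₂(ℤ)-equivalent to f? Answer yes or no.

D₁ = 13, D₂ = 13
river cycle of f (length 2): (1, 3, -1), (-1, 3, 1)
river cycle of g (length 2): (1, 3, -1), (-1, 3, 1)
cycles coincide ⇒ equivalent

yes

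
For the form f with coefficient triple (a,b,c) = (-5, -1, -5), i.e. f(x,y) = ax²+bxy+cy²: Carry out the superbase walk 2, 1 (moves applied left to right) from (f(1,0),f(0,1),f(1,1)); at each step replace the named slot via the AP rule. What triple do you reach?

start (-5,-5,-11) = (f(1,0),f(0,1),f(1,1))
replace slot 2: 2·((-5)+(-11)) − (-5) = -27 → (-5,-27,-11)
replace slot 1: 2·((-27)+(-11)) − (-5) = -71 → (-71,-27,-11)

-71,-27,-11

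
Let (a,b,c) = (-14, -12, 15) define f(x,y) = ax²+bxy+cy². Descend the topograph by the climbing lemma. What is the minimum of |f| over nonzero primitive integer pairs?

descent: ρ → (15,12,-14)  [lands on river]
river: ρ → (-14,16,13)
river: ρ → (13,10,-17)
river: ρ → (-17,24,6)
river: ρ → (6,24,-17)
river: ρ → (-17,10,13)
river: ρ → (13,16,-14)
river: ρ → (-14,12,15)
river: ρ → (15,18,-11)
river: ρ → (-11,26,7)
river: ρ → (7,30,-3)
river: ρ → (-3,30,7)
river: ρ → (7,26,-11)
river: ρ → (-11,18,15)
closes: descent 1, river 14
min |a| on river = 3

3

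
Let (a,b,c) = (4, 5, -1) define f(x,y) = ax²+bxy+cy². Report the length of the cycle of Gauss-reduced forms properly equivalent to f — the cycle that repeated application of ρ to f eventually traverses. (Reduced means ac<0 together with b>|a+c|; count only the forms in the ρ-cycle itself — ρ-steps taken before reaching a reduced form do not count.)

D = 41, ⌊√D⌋ = 6
river: ρ → (-1,5,4)
river: ρ → (4,3,-2)
river: ρ → (-2,5,2)
river: ρ → (2,3,-4)
river: ρ → (-4,5,1)
river: ρ → (1,5,-4)
river: ρ → (-4,3,2)
river: ρ → (2,5,-2)
river: ρ → (-2,3,4)
river: ρ → (4,5,-1)
ρ-cycle length = 10 (tail of 0 descent steps not counted)

10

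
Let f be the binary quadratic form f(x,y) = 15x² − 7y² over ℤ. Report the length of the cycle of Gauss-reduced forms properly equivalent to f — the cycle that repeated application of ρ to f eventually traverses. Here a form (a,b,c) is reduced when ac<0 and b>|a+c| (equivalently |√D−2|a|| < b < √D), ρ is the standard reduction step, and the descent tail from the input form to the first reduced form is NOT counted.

D = 420, ⌊√D⌋ = 20
descent: ρ → (-7,14,8)  [lands on river]
river: ρ → (8,18,-3)
river: ρ → (-3,18,8)
river: ρ → (8,14,-7)
ρ-cycle length = 4 (tail of 1 descent step not counted)

4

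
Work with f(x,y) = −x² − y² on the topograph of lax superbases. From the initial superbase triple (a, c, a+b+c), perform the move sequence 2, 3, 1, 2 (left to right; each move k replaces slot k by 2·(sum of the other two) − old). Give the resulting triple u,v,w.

start (-1,-1,-2) = (f(1,0),f(0,1),f(1,1))
replace slot 2: 2·((-1)+(-2)) − (-1) = -5 → (-1,-5,-2)
replace slot 3: 2·((-1)+(-5)) − (-2) = -10 → (-1,-5,-10)
replace slot 1: 2·((-5)+(-10)) − (-1) = -29 → (-29,-5,-10)
replace slot 2: 2·((-29)+(-10)) − (-5) = -73 → (-29,-73,-10)

-29,-73,-10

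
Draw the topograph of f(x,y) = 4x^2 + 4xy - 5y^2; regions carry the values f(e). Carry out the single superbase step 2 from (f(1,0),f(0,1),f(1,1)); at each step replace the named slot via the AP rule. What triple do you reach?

start (4,-5,3) = (f(1,0),f(0,1),f(1,1))
replace slot 2: 2·(4+3) − (-5) = 19 → (4,19,3)

4,19,3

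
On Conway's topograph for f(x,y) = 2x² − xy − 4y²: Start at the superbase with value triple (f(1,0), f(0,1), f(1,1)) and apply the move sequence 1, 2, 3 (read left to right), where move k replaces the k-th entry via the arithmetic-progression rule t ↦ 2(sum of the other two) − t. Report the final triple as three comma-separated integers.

start (2,-4,-3) = (f(1,0),f(0,1),f(1,1))
replace slot 1: 2·((-4)+(-3)) − 2 = -16 → (-16,-4,-3)
replace slot 2: 2·((-16)+(-3)) − (-4) = -34 → (-16,-34,-3)
replace slot 3: 2·((-16)+(-34)) − (-3) = -97 → (-16,-34,-97)

-16,-34,-97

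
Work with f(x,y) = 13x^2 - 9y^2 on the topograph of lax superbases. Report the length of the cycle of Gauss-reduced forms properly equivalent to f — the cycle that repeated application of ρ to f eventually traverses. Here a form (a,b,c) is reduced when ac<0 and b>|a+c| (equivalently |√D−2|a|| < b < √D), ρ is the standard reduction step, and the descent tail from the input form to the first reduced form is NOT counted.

D = 468, ⌊√D⌋ = 21
descent: ρ → (-9,18,4)  [lands on river]
river: ρ → (4,14,-17)
river: ρ → (-17,20,1)
river: ρ → (1,20,-17)
river: ρ → (-17,14,4)
river: ρ → (4,18,-9)
ρ-cycle length = 6 (tail of 1 descent step not counted)

6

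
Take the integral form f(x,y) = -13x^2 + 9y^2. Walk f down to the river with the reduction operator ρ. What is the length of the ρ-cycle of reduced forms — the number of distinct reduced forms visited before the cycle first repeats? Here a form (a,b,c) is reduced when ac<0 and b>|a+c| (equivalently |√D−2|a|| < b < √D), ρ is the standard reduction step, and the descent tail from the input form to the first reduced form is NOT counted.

D = 468, ⌊√D⌋ = 21
descent: ρ → (9,18,-4)  [lands on river]
river: ρ → (-4,14,17)
river: ρ → (17,20,-1)
river: ρ → (-1,20,17)
river: ρ → (17,14,-4)
river: ρ → (-4,18,9)
ρ-cycle length = 6 (tail of 1 descent step not counted)

6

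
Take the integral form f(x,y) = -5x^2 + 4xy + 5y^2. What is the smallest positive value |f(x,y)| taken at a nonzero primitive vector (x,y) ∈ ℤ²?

river: ρ → (5,6,-4)
river: ρ → (-4,10,1)
river: ρ → (1,10,-4)
river: ρ → (-4,6,5)
river: ρ → (5,4,-5)
river: ρ → (-5,6,4)
river: ρ → (4,10,-1)
river: ρ → (-1,10,4)
river: ρ → (4,6,-5)
river: ρ → (-5,4,5)
closes: descent 0, river 10
min |a| on river = 1

1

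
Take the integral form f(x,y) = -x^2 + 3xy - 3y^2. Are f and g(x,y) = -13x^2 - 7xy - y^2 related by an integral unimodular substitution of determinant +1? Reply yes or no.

D₁ = -3, D₂ = -3
f is negative-definite; reduce −f:
−f: translate: b→1 (≡-3 mod 2), so (1,-3,3)→(1,1,1)
−f: reduced (well bottom): (1,1,1) with a≤c, −a<b≤a
flip sign back: reduced form of f is (-1,-1,-1)
g is negative-definite; reduce −g:
−g: flip: (13,7,1)→(1,-7,13)
−g: translate: b→1 (≡-7 mod 2), so (1,-7,13)→(1,1,1)
−g: reduced (well bottom): (1,1,1) with a≤c, −a<b≤a
flip sign back: reduced form of g is (-1,-1,-1)
reduced forms (-1, -1, -1) vs (-1, -1, -1) ⇒ equivalent

yes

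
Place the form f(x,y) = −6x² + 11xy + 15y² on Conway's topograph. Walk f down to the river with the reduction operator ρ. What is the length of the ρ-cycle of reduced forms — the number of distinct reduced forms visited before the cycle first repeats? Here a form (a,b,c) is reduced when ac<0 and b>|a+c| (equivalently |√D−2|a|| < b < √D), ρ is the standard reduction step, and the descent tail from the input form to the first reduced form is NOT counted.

D = 481, ⌊√D⌋ = 21
river: ρ → (15,19,-2)
river: ρ → (-2,21,5)
river: ρ → (5,19,-6)
river: ρ → (-6,17,8)
river: ρ → (8,15,-8)
river: ρ → (-8,17,6)
river: ρ → (6,19,-5)
river: ρ → (-5,21,2)
river: ρ → (2,19,-15)
river: ρ → (-15,11,6)
river: ρ → (6,13,-13)
river: ρ → (-13,13,6)
river: ρ → (6,11,-15)
river: ρ → (-15,19,2)
river: ρ → (2,21,-5)
river: ρ → (-5,19,6)
river: ρ → (6,17,-8)
river: ρ → (-8,15,8)
river: ρ → (8,17,-6)
river: ρ → (-6,19,5)
river: ρ → (5,21,-2)
river: ρ → (-2,19,15)
river: ρ → (15,11,-6)
river: ρ → (-6,13,13)
river: ρ → (13,13,-6)
river: ρ → (-6,11,15)
ρ-cycle length = 26 (tail of 0 descent steps not counted)

26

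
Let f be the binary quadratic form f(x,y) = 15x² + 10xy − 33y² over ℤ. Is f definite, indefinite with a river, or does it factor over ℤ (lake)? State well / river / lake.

D = b²−4ac = 10² − 4·15·(-33) = 2080
D > 0 non-square ⇒ indefinite ⇒ periodic river

river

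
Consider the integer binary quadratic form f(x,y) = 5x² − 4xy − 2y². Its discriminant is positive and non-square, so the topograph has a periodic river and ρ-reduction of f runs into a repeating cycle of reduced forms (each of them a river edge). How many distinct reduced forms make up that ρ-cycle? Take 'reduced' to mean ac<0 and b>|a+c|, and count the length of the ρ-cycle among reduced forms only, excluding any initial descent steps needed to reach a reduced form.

D = 56, ⌊√D⌋ = 7
descent: ρ → (-2,4,5)  [lands on river]
river: ρ → (5,6,-1)
river: ρ → (-1,6,5)
river: ρ → (5,4,-2)
ρ-cycle length = 4 (tail of 1 descent step not counted)

4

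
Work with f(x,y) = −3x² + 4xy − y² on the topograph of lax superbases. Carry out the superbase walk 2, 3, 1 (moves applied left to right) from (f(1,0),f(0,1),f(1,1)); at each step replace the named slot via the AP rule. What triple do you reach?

start (-3,-1,0) = (f(1,0),f(0,1),f(1,1))
replace slot 2: 2·((-3)+0) − (-1) = -5 → (-3,-5,0)
replace slot 3: 2·((-3)+(-5)) − 0 = -16 → (-3,-5,-16)
replace slot 1: 2·((-5)+(-16)) − (-3) = -39 → (-39,-5,-16)

-39,-5,-16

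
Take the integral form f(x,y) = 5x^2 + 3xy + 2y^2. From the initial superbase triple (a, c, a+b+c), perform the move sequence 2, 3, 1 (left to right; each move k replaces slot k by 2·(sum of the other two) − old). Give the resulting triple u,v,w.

start (5,2,10) = (f(1,0),f(0,1),f(1,1))
replace slot 2: 2·(5+10) − 2 = 28 → (5,28,10)
replace slot 3: 2·(5+28) − 10 = 56 → (5,28,56)
replace slot 1: 2·(28+56) − 5 = 163 → (163,28,56)

163,28,56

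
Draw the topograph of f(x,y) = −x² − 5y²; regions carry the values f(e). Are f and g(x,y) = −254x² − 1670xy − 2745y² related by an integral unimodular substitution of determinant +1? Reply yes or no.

D₁ = -20, D₂ = -20
f is negative-definite; reduce −f:
−f: reduced (well bottom): (1,0,5) with a≤c, −a<b≤a
flip sign back: reduced form of f is (-1,0,-5)
g is negative-definite; reduce −g:
−g: translate: b→146 (≡1670 mod 508), so (254,1670,2745)→(254,146,21)
−g: flip: (254,146,21)→(21,-146,254)
−g: translate: b→-20 (≡-146 mod 42), so (21,-146,254)→(21,-20,5)
−g: flip: (21,-20,5)→(5,20,21)
−g: translate: b→0 (≡20 mod 10), so (5,20,21)→(5,0,1)
−g: flip: (5,0,1)→(1,0,5)
−g: reduced (well bottom): (1,0,5) with a≤c, −a<b≤a
flip sign back: reduced form of g is (-1,0,-5)
reduced forms (-1, 0, -5) vs (-1, 0, -5) ⇒ equivalent

yes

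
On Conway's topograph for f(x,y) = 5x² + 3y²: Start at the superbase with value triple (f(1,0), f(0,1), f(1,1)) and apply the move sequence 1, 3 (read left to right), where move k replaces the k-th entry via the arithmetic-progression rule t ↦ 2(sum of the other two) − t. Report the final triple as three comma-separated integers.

start (5,3,8) = (f(1,0),f(0,1),f(1,1))
replace slot 1: 2·(3+8) − 5 = 17 → (17,3,8)
replace slot 3: 2·(17+3) − 8 = 32 → (17,3,32)

17,3,32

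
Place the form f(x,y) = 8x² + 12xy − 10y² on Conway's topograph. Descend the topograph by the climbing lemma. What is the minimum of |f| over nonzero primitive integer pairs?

river: ρ → (-10,8,10)
river: ρ → (10,12,-8)
river: ρ → (-8,20,2)
river: ρ → (2,20,-8)
river: ρ → (-8,12,10)
river: ρ → (10,8,-10)
river: ρ → (-10,12,8)
river: ρ → (8,20,-2)
river: ρ → (-2,20,8)
river: ρ → (8,12,-10)
closes: descent 0, river 10
min |a| on river = 2

2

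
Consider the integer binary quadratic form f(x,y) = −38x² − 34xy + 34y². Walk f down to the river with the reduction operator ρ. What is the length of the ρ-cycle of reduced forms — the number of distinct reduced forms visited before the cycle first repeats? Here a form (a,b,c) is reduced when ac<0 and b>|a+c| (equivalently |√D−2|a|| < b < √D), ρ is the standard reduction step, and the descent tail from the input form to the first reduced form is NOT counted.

D = 6324, ⌊√D⌋ = 79
descent: ρ → (34,34,-38)  [lands on river]
river: ρ → (-38,42,30)
river: ρ → (30,78,-2)
river: ρ → (-2,78,30)
river: ρ → (30,42,-38)
river: ρ → (-38,34,34)
ρ-cycle length = 6 (tail of 1 descent step not counted)

6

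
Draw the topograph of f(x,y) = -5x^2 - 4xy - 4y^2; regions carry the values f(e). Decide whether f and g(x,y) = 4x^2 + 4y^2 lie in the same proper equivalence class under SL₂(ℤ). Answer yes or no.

D₁ = -64, D₂ = -64
f is negative-definite; reduce −f:
−f: flip: (5,4,4)→(4,-4,5)
−f: translate: b→4 (≡-4 mod 8), so (4,-4,5)→(4,4,5)
−f: reduced (well bottom): (4,4,5) with a≤c, −a<b≤a
flip sign back: reduced form of f is (-4,-4,-5)
g: reduced (well bottom): (4,0,4) with a≤c, −a<b≤a
reduced forms (-4, -4, -5) vs (4, 0, 4) ⇒ inequivalent

no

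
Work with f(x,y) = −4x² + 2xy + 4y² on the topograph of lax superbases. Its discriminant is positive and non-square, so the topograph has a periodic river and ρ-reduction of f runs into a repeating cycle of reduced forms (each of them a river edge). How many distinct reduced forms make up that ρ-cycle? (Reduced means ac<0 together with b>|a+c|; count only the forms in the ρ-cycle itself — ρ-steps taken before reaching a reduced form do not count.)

D = 68, ⌊√D⌋ = 8
river: ρ → (4,6,-2)
river: ρ → (-2,6,4)
river: ρ → (4,2,-4)
river: ρ → (-4,6,2)
river: ρ → (2,6,-4)
river: ρ → (-4,2,4)
ρ-cycle length = 6 (tail of 0 descent steps not counted)

6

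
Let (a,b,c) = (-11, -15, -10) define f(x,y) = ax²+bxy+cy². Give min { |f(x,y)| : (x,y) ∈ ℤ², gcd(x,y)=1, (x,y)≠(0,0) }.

translate: b→-7 (≡15 mod 22), so (11,15,10)→(11,-7,6)
flip: (11,-7,6)→(6,7,11)
translate: b→-5 (≡7 mod 12), so (6,7,11)→(6,-5,10)
reduced (well bottom): (6,-5,10) with a≤c, −a<b≤a
well minimum |f| = |-6| = 6 (negative-definite)

6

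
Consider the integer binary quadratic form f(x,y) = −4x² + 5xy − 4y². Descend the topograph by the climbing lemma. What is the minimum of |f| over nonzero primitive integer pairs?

translate: b→3 (≡-5 mod 8), so (4,-5,4)→(4,3,3)
flip: (4,3,3)→(3,-3,4)
translate: b→3 (≡-3 mod 6), so (3,-3,4)→(3,3,4)
reduced (well bottom): (3,3,4) with a≤c, −a<b≤a
well minimum |f| = |-3| = 3 (negative-definite)

3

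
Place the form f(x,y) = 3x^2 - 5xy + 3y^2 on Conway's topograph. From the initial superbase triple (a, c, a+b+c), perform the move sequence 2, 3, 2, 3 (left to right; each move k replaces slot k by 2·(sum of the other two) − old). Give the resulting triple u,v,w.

start (3,3,1) = (f(1,0),f(0,1),f(1,1))
replace slot 2: 2·(3+1) − 3 = 5 → (3,5,1)
replace slot 3: 2·(3+5) − 1 = 15 → (3,5,15)
replace slot 2: 2·(3+15) − 5 = 31 → (3,31,15)
replace slot 3: 2·(3+31) − 15 = 53 → (3,31,53)

3,31,53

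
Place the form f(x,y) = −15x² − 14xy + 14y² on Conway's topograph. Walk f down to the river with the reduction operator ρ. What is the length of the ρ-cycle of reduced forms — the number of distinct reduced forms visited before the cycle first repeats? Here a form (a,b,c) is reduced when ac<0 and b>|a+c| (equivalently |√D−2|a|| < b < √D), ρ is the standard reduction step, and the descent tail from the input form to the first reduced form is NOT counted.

D = 1036, ⌊√D⌋ = 32
descent: ρ → (14,14,-15)  [lands on river]
river: ρ → (-15,16,13)
river: ρ → (13,10,-18)
river: ρ → (-18,26,5)
river: ρ → (5,24,-23)
river: ρ → (-23,22,6)
river: ρ → (6,26,-15)
river: ρ → (-15,4,17)
river: ρ → (17,30,-2)
river: ρ → (-2,30,17)
river: ρ → (17,4,-15)
river: ρ → (-15,26,6)
river: ρ → (6,22,-23)
river: ρ → (-23,24,5)
river: ρ → (5,26,-18)
river: ρ → (-18,10,13)
river: ρ → (13,16,-15)
river: ρ → (-15,14,14)
ρ-cycle length = 18 (tail of 1 descent step not counted)

18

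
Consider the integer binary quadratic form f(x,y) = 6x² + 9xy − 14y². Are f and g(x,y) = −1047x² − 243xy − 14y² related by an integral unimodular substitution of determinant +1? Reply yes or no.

D₁ = 417, D₂ = 417
river cycle of f (length 18): (-14, 19, 1), (1, 19, -14), (-14, 9, 6), (6, 15, -8), (-8, 17, 4), (4, 15, -12), (-12, 9, 7), (7, 19, -2), (-2, 17, 16), (16, 15, -3), … (8 more)
river cycle of g (length 18): (-14, 19, 1), (1, 19, -14), (-14, 9, 6), (6, 15, -8), (-8, 17, 4), (4, 15, -12), (-12, 9, 7), (7, 19, -2), (-2, 17, 16), (16, 15, -3), … (8 more)
cycles coincide ⇒ equivalent

yes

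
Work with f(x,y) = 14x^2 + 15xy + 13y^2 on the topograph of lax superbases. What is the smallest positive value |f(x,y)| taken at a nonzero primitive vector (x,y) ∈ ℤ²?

translate: b→-13 (≡15 mod 28), so (14,15,13)→(14,-13,12)
flip: (14,-13,12)→(12,13,14)
translate: b→-11 (≡13 mod 24), so (12,13,14)→(12,-11,13)
reduced (well bottom): (12,-11,13) with a≤c, −a<b≤a
well minimum = a = 12

12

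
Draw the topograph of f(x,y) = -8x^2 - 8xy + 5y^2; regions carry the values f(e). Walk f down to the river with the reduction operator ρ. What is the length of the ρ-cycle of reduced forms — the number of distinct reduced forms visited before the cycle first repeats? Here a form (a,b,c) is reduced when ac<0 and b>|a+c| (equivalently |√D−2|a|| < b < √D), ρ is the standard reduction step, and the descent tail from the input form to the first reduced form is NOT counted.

D = 224, ⌊√D⌋ = 14
descent: ρ → (5,8,-8)  [lands on river]
river: ρ → (-8,8,5)
river: ρ → (5,12,-4)
river: ρ → (-4,12,5)
ρ-cycle length = 4 (tail of 1 descent step not counted)

4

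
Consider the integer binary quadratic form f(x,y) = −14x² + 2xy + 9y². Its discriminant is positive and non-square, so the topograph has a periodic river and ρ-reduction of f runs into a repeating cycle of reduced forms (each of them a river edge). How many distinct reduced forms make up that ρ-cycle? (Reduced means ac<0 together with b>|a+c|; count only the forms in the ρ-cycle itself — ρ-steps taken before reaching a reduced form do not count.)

D = 508, ⌊√D⌋ = 22
descent: ρ → (9,16,-7)  [lands on river]
river: ρ → (-7,12,13)
river: ρ → (13,14,-6)
river: ρ → (-6,22,1)
river: ρ → (1,22,-6)
river: ρ → (-6,14,13)
river: ρ → (13,12,-7)
river: ρ → (-7,16,9)
river: ρ → (9,20,-3)
river: ρ → (-3,22,2)
river: ρ → (2,22,-3)
river: ρ → (-3,20,9)
ρ-cycle length = 12 (tail of 1 descent step not counted)

12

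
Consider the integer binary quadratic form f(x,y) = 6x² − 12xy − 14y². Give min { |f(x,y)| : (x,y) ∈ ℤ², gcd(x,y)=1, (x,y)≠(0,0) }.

descent: ρ → (-14,12,6)  [lands on river]
river: ρ → (6,12,-14)
river: ρ → (-14,16,4)
river: ρ → (4,16,-14)
closes: descent 1, river 4
min |a| on river = 4

4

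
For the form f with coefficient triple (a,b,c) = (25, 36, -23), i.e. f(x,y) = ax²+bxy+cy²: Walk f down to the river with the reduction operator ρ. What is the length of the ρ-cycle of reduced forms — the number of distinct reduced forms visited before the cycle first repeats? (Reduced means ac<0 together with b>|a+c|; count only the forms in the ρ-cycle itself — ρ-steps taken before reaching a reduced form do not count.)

D = 3596, ⌊√D⌋ = 59
river: ρ → (-23,56,5)
river: ρ → (5,54,-34)
river: ρ → (-34,14,25)
river: ρ → (25,36,-23)
ρ-cycle length = 4 (tail of 0 descent steps not counted)

4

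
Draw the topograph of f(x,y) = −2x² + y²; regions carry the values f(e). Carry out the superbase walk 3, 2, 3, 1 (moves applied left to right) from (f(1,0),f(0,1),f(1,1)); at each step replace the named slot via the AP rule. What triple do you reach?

start (-2,1,-1) = (f(1,0),f(0,1),f(1,1))
replace slot 3: 2·((-2)+1) − (-1) = -1 → (-2,1,-1)
replace slot 2: 2·((-2)+(-1)) − 1 = -7 → (-2,-7,-1)
replace slot 3: 2·((-2)+(-7)) − (-1) = -17 → (-2,-7,-17)
replace slot 1: 2·((-7)+(-17)) − (-2) = -46 → (-46,-7,-17)

-46,-7,-17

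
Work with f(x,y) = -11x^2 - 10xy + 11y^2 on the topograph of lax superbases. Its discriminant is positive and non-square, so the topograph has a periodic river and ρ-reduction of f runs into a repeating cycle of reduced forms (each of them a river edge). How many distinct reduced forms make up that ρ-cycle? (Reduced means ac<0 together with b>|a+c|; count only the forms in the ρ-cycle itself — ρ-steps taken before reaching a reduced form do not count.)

D = 584, ⌊√D⌋ = 24
descent: ρ → (11,10,-11)  [lands on river]
river: ρ → (-11,12,10)
river: ρ → (10,8,-13)
river: ρ → (-13,18,5)
river: ρ → (5,22,-5)
river: ρ → (-5,18,13)
river: ρ → (13,8,-10)
river: ρ → (-10,12,11)
ρ-cycle length = 8 (tail of 1 descent step not counted)

8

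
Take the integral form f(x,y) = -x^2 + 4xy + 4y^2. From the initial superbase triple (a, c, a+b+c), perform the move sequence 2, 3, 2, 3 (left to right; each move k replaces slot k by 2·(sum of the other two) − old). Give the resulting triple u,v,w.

start (-1,4,7) = (f(1,0),f(0,1),f(1,1))
replace slot 2: 2·((-1)+7) − 4 = 8 → (-1,8,7)
replace slot 3: 2·((-1)+8) − 7 = 7 → (-1,8,7)
replace slot 2: 2·((-1)+7) − 8 = 4 → (-1,4,7)
replace slot 3: 2·((-1)+4) − 7 = -1 → (-1,4,-1)

-1,4,-1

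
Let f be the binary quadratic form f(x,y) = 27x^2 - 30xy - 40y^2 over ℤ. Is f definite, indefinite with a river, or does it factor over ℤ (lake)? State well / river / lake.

D = b²−4ac = (-30)² − 4·27·(-40) = 5220
D > 0 non-square ⇒ indefinite ⇒ periodic river

river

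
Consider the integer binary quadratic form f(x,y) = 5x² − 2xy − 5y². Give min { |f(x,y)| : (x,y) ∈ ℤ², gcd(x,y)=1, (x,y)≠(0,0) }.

descent: ρ → (-5,2,5)  [lands on river]
river: ρ → (5,8,-2)
river: ρ → (-2,8,5)
river: ρ → (5,2,-5)
river: ρ → (-5,8,2)
river: ρ → (2,8,-5)
closes: descent 1, river 6
min |a| on river = 2

2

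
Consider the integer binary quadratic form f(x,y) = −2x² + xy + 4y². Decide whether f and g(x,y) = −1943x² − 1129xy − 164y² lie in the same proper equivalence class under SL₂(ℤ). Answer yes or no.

D₁ = 33, D₂ = 33
river cycle of f (length 4): (-2, 5, 1), (1, 5, -2), (-2, 3, 3), (3, 3, -2)
river cycle of g (length 4): (-2, 5, 1), (1, 5, -2), (-2, 3, 3), (3, 3, -2)
cycles coincide ⇒ equivalent

yes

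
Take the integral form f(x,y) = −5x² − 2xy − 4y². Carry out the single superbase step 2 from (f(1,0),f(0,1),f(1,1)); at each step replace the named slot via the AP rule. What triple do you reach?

start (-5,-4,-11) = (f(1,0),f(0,1),f(1,1))
replace slot 2: 2·((-5)+(-11)) − (-4) = -28 → (-5,-28,-11)

-5,-28,-11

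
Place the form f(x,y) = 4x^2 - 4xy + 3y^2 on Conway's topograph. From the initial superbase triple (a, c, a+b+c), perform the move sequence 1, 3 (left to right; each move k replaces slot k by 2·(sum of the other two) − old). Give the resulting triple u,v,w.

start (4,3,3) = (f(1,0),f(0,1),f(1,1))
replace slot 1: 2·(3+3) − 4 = 8 → (8,3,3)
replace slot 3: 2·(8+3) − 3 = 19 → (8,3,19)

8,3,19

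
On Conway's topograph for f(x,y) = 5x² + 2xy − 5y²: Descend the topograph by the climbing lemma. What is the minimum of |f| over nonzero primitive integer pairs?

river: ρ → (-5,8,2)
river: ρ → (2,8,-5)
river: ρ → (-5,2,5)
river: ρ → (5,8,-2)
river: ρ → (-2,8,5)
river: ρ → (5,2,-5)
closes: descent 0, river 6
min |a| on river = 2

2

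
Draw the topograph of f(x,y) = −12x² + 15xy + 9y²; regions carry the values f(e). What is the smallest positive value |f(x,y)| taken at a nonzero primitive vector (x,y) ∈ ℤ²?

river: ρ → (9,21,-6)
river: ρ → (-6,15,18)
river: ρ → (18,21,-3)
river: ρ → (-3,21,18)
river: ρ → (18,15,-6)
river: ρ → (-6,21,9)
river: ρ → (9,15,-12)
river: ρ → (-12,9,12)
river: ρ → (12,15,-9)
river: ρ → (-9,21,6)
river: ρ → (6,15,-18)
river: ρ → (-18,21,3)
river: ρ → (3,21,-18)
river: ρ → (-18,15,6)
river: ρ → (6,21,-9)
river: ρ → (-9,15,12)
river: ρ → (12,9,-12)
river: ρ → (-12,15,9)
closes: descent 0, river 18
min |a| on river = 3

3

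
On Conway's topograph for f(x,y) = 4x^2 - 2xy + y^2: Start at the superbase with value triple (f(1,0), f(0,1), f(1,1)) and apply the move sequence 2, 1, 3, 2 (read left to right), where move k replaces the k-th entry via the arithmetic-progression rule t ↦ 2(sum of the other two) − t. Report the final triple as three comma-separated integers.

start (4,1,3) = (f(1,0),f(0,1),f(1,1))
replace slot 2: 2·(4+3) − 1 = 13 → (4,13,3)
replace slot 1: 2·(13+3) − 4 = 28 → (28,13,3)
replace slot 3: 2·(28+13) − 3 = 79 → (28,13,79)
replace slot 2: 2·(28+79) − 13 = 201 → (28,201,79)

28,201,79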